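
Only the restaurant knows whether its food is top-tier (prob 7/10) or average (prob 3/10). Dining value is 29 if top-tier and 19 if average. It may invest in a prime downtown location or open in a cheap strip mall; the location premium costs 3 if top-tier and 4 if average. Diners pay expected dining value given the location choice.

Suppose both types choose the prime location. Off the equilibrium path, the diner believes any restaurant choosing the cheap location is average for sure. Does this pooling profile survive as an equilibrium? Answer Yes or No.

Yes

On path, the diner holds the prior and pays 7/10·29 + 3/10·19 = 26. Off path (the cheap location), believing average, it pays 19.
top-tier: the prime location nets 26 − 3 = 23; the cheap location nets 19. top-tier stays.
average: the prime location nets 26 − 4 = 22; the cheap location nets 19. average stays.
No type deviates, so pooling is sustained.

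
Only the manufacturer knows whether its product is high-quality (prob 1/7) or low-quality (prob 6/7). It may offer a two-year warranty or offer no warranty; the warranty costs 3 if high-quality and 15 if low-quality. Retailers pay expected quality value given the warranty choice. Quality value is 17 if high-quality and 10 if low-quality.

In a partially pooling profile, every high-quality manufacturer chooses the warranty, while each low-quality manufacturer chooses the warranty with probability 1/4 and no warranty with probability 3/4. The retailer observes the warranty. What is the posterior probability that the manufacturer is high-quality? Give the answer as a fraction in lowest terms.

2/5

P(the warranty) = (1/7)·1 + (6/7)·(1/4) = 5/14.
By Bayes' rule, P(high-quality | the warranty) = (1/7) / (5/14) = 2/5.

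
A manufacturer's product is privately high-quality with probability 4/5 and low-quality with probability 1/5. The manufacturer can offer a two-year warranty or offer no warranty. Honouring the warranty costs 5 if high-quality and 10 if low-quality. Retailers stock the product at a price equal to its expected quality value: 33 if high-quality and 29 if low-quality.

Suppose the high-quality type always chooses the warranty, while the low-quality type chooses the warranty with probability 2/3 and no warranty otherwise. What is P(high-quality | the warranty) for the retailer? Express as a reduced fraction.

P(the warranty) = (4/5)·1 + (1/5)·(2/3) = 14/15.
By Bayes' rule, P(high-quality | the warranty) = (4/5) / (14/15) = 6/7.

6/7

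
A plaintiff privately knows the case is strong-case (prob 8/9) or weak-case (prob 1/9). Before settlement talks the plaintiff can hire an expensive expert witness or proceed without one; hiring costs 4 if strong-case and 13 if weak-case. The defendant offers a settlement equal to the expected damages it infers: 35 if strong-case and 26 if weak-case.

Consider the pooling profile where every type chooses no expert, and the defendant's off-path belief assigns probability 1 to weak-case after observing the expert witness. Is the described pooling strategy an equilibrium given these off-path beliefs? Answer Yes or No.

On path, the defendant holds the prior and pays 8/9·35 + 1/9·26 = 34. Off path (the expert witness), believing weak-case, it pays 26.
strong-case: no expert nets 34; the expert witness nets 26 − 4 = 22. strong-case stays.
weak-case: no expert nets 34; the expert witness nets 26 − 13 = 13. weak-case stays.
No type deviates, so pooling is sustained.

Yes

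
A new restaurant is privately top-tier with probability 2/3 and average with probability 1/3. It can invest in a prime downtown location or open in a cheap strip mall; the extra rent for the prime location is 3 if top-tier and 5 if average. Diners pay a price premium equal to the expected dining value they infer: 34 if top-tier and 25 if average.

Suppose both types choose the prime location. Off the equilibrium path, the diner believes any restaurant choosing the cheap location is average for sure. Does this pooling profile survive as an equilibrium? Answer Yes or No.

Yes

On path, the diner holds the prior and pays 2/3·34 + 1/3·25 = 31. Off path (the cheap location), believing average, it pays 25.
top-tier: the prime location nets 31 − 3 = 28; the cheap location nets 25. top-tier stays.
average: the prime location nets 31 − 5 = 26; the cheap location nets 25. average stays.
No type deviates, so pooling is sustained.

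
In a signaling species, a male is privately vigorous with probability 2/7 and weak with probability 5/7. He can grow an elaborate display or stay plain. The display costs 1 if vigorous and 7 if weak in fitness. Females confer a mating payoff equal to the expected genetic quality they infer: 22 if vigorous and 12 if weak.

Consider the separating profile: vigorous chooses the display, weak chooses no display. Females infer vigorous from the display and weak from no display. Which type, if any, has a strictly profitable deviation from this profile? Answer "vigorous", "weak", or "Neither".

weak

The display pays 22; no display pays 12.
vigorous: assigned the display, nets 22 − 1 = 21; deviating to no display nets 12.
weak: assigned no display, nets 12; deviating to the display nets 22 − 7 = 15.
The weak type gains 3 by deviating.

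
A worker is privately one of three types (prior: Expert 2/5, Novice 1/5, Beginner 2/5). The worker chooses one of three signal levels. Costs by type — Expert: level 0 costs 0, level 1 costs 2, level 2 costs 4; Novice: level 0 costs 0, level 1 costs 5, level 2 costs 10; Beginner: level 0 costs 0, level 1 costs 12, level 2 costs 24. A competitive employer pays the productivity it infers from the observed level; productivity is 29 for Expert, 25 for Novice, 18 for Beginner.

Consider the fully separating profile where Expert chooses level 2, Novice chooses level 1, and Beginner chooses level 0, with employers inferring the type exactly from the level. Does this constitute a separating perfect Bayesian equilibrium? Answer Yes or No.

Separating wages: level 2 → 29, level 1 → 25, level 0 → 18.
Expert (assigned level 2): level 0: 18 − 0 = 18; level 1: 25 − 2 = 23; level 2: 29 − 4 = 25. Expert stays.
Novice (assigned level 1): level 0: 18 − 0 = 18; level 1: 25 − 5 = 20; level 2: 29 − 10 = 19. Novice stays.
Beginner (assigned level 0): level 0: 18 − 0 = 18; level 1: 25 − 12 = 13; level 2: 29 − 24 = 5. Beginner stays.
Every type prefers its assigned level; separation holds.

Yes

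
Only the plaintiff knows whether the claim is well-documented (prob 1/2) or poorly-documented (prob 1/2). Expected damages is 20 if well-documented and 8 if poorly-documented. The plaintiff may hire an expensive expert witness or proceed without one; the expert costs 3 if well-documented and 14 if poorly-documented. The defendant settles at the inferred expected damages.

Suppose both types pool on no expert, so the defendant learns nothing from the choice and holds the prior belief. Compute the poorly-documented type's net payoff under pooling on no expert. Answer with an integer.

Pooled settlement = 1/2·20 + 1/2·8 = 14.
poorly-documented pays no cost for no expert, so net payoff = 14.

14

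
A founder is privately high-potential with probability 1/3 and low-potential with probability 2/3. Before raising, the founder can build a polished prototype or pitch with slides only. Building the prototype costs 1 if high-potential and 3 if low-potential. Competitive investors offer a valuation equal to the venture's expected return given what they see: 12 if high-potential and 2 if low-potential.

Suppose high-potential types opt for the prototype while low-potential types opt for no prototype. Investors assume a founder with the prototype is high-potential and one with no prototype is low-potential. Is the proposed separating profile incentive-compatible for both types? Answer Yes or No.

No

Under these beliefs, the prototype earns valuation 12 and no prototype earns valuation 2.
high-potential: the prototype nets 12 − 1 = 11; no prototype nets 2. high-potential prefers the prototype.
low-potential: the prototype nets 12 − 3 = 9; no prototype nets 2. low-potential would deviate to the prototype.
low-potential has a profitable deviation, so the profile is not an equilibrium.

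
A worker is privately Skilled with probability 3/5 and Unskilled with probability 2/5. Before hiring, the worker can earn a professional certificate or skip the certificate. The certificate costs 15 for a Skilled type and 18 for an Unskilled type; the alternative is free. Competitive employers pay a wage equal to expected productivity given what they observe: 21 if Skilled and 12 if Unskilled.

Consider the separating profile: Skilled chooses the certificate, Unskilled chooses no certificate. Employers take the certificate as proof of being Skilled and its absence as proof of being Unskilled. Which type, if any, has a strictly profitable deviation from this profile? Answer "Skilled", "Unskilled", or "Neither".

The certificate pays 21; no certificate pays 12.
Skilled: assigned the certificate, nets 21 − 15 = 6; deviating to no certificate nets 12.
Unskilled: assigned no certificate, nets 12; deviating to the certificate nets 21 − 18 = 3.
The Skilled type gains 6 by deviating.

Skilled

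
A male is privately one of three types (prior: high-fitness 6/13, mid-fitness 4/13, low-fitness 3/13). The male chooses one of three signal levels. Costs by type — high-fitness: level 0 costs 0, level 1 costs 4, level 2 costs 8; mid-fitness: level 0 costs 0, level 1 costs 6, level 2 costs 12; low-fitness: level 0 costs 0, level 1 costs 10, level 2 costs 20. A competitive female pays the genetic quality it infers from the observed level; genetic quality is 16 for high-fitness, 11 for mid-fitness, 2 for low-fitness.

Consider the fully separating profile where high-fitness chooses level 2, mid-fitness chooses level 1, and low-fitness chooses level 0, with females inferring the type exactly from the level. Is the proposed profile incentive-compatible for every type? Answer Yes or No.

Yes

Separating mating payoffs: level 2 → 16, level 1 → 11, level 0 → 2.
high-fitness (assigned level 2): level 0: 2 − 0 = 2; level 1: 11 − 4 = 7; level 2: 16 − 8 = 8. high-fitness stays.
mid-fitness (assigned level 1): level 0: 2 − 0 = 2; level 1: 11 − 6 = 5; level 2: 16 − 12 = 4. mid-fitness stays.
low-fitness (assigned level 0): level 0: 2 − 0 = 2; level 1: 11 − 10 = 1; level 2: 16 − 20 = -4. low-fitness stays.
Every type prefers its assigned level; separation holds.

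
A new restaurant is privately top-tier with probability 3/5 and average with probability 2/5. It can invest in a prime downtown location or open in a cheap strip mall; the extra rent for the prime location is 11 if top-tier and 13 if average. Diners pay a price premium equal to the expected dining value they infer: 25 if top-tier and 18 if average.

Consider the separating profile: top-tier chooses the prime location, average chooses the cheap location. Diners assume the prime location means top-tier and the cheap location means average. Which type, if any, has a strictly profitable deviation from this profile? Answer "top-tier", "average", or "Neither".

top-tier

The prime location pays 25; the cheap location pays 18.
top-tier: assigned the prime location, nets 25 − 11 = 14; deviating to the cheap location nets 18.
average: assigned the cheap location, nets 18; deviating to the prime location nets 25 − 13 = 12.
The top-tier type gains 4 by deviating.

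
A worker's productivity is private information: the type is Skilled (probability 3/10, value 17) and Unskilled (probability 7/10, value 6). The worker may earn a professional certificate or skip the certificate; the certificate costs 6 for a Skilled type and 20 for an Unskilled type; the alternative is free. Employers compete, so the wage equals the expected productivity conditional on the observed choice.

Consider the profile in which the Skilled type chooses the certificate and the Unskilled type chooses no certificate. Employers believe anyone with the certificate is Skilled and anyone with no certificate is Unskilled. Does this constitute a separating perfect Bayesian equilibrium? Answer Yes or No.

Yes

Under these beliefs, the certificate earns wage 17 and no certificate earns wage 6.
Skilled: the certificate nets 17 − 6 = 11; no certificate nets 6. Skilled prefers the certificate.
Unskilled: the certificate nets 17 − 20 = -3; no certificate nets 6. Unskilled prefers no certificate.
Neither type deviates, so the separating profile is an equilibrium.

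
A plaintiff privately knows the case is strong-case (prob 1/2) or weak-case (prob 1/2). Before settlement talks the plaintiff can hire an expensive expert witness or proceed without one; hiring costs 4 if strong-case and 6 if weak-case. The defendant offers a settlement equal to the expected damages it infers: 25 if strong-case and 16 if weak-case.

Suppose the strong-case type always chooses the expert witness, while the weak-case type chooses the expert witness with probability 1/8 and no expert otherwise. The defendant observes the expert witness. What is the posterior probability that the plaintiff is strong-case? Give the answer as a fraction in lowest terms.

8/9

P(the expert witness) = (1/2)·1 + (1/2)·(1/8) = 9/16.
By Bayes' rule, P(strong-case | the expert witness) = (1/2) / (9/16) = 8/9.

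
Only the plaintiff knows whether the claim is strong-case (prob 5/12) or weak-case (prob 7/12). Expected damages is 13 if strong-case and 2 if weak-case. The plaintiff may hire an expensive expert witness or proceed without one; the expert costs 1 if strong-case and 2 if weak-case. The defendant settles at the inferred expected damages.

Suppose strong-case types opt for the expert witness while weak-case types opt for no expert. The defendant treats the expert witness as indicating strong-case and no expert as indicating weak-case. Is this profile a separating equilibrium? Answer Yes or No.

No

Under these beliefs, the expert witness earns settlement 13 and no expert earns settlement 2.
strong-case: the expert witness nets 13 − 1 = 12; no expert nets 2. strong-case prefers the expert witness.
weak-case: the expert witness nets 13 − 2 = 11; no expert nets 2. weak-case would deviate to the expert witness.
weak-case has a profitable deviation, so the profile is not an equilibrium.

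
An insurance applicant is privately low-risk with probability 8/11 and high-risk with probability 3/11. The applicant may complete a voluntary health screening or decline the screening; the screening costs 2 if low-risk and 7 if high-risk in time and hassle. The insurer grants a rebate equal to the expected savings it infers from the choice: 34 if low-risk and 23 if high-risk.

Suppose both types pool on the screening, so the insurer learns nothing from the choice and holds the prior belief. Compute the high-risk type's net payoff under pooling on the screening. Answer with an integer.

24

Pooled rebate = 8/11·34 + 3/11·23 = 31.
high-risk pays cost 7 for the screening, so net payoff = 31 − 7 = 24.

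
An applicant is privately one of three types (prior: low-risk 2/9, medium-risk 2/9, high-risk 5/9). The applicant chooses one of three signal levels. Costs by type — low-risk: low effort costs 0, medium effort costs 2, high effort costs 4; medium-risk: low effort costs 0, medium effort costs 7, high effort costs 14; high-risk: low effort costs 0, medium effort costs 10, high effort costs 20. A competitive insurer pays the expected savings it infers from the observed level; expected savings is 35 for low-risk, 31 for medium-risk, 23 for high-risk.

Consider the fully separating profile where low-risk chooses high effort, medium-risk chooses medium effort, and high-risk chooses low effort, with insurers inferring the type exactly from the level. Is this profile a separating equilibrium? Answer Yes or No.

Yes

Separating rebates: high effort → 35, medium effort → 31, low effort → 23.
low-risk (assigned high effort): low effort: 23 − 0 = 23; medium effort: 31 − 2 = 29; high effort: 35 − 4 = 31. low-risk stays.
medium-risk (assigned medium effort): low effort: 23 − 0 = 23; medium effort: 31 − 7 = 24; high effort: 35 − 14 = 21. medium-risk stays.
high-risk (assigned low effort): low effort: 23 − 0 = 23; medium effort: 31 − 10 = 21; high effort: 35 − 20 = 15. high-risk stays.
Every type prefers its assigned level; separation holds.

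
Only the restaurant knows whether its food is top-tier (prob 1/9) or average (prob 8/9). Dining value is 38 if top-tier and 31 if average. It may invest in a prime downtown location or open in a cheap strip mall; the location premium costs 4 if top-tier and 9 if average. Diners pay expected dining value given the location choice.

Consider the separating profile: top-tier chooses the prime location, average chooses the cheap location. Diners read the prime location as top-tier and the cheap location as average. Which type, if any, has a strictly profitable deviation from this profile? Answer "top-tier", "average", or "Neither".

The prime location pays 38; the cheap location pays 31.
top-tier: assigned the prime location, nets 38 − 4 = 34; deviating to the cheap location nets 31.
average: assigned the cheap location, nets 31; deviating to the prime location nets 38 − 9 = 29.
Both types strictly prefer their assigned action; no profitable deviation.

Neither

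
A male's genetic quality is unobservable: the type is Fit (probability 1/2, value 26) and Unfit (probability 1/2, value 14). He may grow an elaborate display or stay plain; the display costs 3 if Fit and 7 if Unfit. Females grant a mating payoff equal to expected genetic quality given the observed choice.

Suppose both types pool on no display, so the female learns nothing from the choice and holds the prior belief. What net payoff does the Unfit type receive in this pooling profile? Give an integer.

Pooled mating payoff = 1/2·26 + 1/2·14 = 20.
Unfit pays no cost for no display, so net payoff = 20.

20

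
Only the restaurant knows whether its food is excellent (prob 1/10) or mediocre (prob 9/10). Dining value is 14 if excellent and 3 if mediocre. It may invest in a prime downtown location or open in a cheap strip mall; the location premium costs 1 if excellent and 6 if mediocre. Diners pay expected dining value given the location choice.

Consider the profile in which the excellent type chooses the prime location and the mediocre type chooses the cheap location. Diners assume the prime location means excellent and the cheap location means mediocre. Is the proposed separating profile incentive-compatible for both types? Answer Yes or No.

No

Under these beliefs, the prime location earns price premium 14 and the cheap location earns price premium 3.
excellent: the prime location nets 14 − 1 = 13; the cheap location nets 3. excellent prefers the prime location.
mediocre: the prime location nets 14 − 6 = 8; the cheap location nets 3. mediocre would deviate to the prime location.
mediocre has a profitable deviation, so the profile is not an equilibrium.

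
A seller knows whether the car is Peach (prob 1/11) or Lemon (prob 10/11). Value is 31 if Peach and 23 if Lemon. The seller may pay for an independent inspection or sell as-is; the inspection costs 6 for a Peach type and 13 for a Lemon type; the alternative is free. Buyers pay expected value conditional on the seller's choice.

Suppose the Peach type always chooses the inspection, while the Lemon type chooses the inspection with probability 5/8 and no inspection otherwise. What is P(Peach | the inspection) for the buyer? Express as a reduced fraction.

P(the inspection) = (1/11)·1 + (10/11)·(5/8) = 29/44.
By Bayes' rule, P(Peach | the inspection) = (1/11) / (29/44) = 4/29.

4/29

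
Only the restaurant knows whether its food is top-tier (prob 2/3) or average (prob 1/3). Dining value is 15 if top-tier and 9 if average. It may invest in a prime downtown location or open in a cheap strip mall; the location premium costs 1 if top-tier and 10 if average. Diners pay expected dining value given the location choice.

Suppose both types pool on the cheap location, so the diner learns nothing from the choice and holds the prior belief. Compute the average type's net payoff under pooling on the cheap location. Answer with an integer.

Pooled price premium = 2/3·15 + 1/3·9 = 13.
average pays no cost for the cheap location, so net payoff = 13.

13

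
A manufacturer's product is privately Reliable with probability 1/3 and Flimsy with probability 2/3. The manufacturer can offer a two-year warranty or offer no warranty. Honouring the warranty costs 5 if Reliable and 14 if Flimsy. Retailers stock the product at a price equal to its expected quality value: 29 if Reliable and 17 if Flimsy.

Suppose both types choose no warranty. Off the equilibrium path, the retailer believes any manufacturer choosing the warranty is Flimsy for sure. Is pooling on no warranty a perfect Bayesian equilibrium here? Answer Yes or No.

On path, the retailer holds the prior and pays 1/3·29 + 2/3·17 = 21. Off path (the warranty), believing Flimsy, it pays 17.
Reliable: no warranty nets 21; the warranty nets 17 − 5 = 12. Reliable stays.
Flimsy: no warranty nets 21; the warranty nets 17 − 14 = 3. Flimsy stays.
No type deviates, so pooling is sustained.

Yes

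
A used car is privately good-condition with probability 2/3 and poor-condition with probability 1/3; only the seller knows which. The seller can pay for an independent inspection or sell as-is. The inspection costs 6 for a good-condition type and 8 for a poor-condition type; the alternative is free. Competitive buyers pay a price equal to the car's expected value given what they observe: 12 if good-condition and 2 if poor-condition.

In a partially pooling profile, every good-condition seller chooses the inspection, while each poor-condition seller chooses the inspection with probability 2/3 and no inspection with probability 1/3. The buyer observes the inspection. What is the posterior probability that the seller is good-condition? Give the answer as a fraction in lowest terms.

P(the inspection) = (2/3)·1 + (1/3)·(2/3) = 8/9.
By Bayes' rule, P(good-condition | the inspection) = (2/3) / (8/9) = 3/4.

3/4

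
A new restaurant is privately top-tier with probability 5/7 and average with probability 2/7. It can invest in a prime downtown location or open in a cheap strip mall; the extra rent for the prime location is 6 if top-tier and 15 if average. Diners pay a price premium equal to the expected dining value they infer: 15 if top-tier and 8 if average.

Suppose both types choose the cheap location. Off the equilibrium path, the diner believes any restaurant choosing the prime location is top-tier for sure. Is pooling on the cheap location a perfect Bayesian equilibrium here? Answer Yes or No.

On path, the diner holds the prior and pays 5/7·15 + 2/7·8 = 13. Off path (the prime location), believing top-tier, it pays 15.
top-tier: the cheap location nets 13; the prime location nets 15 − 6 = 9. top-tier stays.
average: the cheap location nets 13; the prime location nets 15 − 15 = 0. average stays.
No type deviates, so pooling is sustained.

Yes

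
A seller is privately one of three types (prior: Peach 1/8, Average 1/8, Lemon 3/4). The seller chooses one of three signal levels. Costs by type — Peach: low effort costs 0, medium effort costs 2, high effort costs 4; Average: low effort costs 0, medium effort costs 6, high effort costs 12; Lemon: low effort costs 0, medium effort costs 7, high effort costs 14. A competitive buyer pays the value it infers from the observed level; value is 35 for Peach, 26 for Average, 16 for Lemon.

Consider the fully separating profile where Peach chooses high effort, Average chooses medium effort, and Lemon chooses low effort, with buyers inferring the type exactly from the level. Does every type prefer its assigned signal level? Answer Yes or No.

Separating prices: high effort → 35, medium effort → 26, low effort → 16.
Peach (assigned high effort): low effort: 16 − 0 = 16; medium effort: 26 − 2 = 24; high effort: 35 − 4 = 31. Peach stays.
Average (assigned medium effort): low effort: 16 − 0 = 16; medium effort: 26 − 6 = 20; high effort: 35 − 12 = 23. Average prefers high effort.
Lemon (assigned low effort): low effort: 16 − 0 = 16; medium effort: 26 − 7 = 19; high effort: 35 − 14 = 21. Lemon prefers high effort.
At least one type deviates; the separating profile fails.

No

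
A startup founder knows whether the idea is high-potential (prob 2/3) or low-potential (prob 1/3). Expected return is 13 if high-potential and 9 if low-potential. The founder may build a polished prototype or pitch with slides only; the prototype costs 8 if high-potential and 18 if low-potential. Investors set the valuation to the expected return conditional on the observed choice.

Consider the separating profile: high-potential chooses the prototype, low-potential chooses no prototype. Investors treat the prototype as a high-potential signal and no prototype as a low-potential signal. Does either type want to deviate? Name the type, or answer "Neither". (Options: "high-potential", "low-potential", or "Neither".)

The prototype pays 13; no prototype pays 9.
high-potential: assigned the prototype, nets 13 − 8 = 5; deviating to no prototype nets 9.
low-potential: assigned no prototype, nets 9; deviating to the prototype nets 13 − 18 = -5.
The high-potential type gains 4 by deviating.

high-potential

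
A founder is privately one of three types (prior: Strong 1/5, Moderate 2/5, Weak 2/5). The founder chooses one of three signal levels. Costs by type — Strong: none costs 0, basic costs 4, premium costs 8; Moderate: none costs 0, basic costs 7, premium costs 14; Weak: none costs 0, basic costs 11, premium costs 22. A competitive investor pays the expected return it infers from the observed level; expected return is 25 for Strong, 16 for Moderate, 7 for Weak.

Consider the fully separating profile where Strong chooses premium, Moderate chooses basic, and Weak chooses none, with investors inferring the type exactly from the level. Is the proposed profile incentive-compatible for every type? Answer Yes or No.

No

Separating valuations: premium → 25, basic → 16, none → 7.
Strong (assigned premium): none: 7 − 0 = 7; basic: 16 − 4 = 12; premium: 25 − 8 = 17. Strong stays.
Moderate (assigned basic): none: 7 − 0 = 7; basic: 16 − 7 = 9; premium: 25 − 14 = 11. Moderate prefers premium.
Weak (assigned none): none: 7 − 0 = 7; basic: 16 − 11 = 5; premium: 25 − 22 = 3. Weak stays.
At least one type deviates; the separating profile fails.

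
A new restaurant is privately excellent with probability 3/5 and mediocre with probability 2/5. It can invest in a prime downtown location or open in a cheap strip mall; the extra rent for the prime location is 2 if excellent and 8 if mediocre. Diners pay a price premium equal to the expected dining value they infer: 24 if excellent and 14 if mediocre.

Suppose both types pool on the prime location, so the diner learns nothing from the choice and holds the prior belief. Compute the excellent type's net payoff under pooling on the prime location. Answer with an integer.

Pooled price premium = 3/5·24 + 2/5·14 = 20.
excellent pays cost 2 for the prime location, so net payoff = 20 − 2 = 18.

18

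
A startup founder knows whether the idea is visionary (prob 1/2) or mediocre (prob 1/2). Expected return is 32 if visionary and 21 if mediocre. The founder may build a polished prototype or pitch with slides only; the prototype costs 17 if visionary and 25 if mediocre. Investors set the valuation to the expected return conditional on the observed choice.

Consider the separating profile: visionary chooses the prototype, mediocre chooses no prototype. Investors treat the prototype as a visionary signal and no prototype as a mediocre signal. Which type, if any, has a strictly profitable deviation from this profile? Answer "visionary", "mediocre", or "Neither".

visionary

The prototype pays 32; no prototype pays 21.
visionary: assigned the prototype, nets 32 − 17 = 15; deviating to no prototype nets 21.
mediocre: assigned no prototype, nets 21; deviating to the prototype nets 32 − 25 = 7.
The visionary type gains 6 by deviating.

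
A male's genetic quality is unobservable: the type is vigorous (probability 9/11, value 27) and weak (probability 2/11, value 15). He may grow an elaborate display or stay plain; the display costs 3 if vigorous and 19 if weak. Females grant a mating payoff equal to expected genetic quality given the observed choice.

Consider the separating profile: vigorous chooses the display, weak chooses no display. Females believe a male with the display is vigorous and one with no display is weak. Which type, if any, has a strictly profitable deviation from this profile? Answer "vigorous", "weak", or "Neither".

The display pays 27; no display pays 15.
vigorous: assigned the display, nets 27 − 3 = 24; deviating to no display nets 15.
weak: assigned no display, nets 15; deviating to the display nets 27 − 19 = 8.
Both types strictly prefer their assigned action; no profitable deviation.

Neither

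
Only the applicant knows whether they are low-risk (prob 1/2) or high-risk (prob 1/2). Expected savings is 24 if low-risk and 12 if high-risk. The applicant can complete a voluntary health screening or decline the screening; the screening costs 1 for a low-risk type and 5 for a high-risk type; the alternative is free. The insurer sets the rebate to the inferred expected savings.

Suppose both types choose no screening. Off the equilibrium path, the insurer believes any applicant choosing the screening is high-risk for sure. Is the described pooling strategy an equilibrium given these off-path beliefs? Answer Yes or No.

Yes

On path, the insurer holds the prior and pays 1/2·24 + 1/2·12 = 18. Off path (the screening), believing high-risk, it pays 12.
low-risk: no screening nets 18; the screening nets 12 − 1 = 11. low-risk stays.
high-risk: no screening nets 18; the screening nets 12 − 5 = 7. high-risk stays.
No type deviates, so pooling is sustained.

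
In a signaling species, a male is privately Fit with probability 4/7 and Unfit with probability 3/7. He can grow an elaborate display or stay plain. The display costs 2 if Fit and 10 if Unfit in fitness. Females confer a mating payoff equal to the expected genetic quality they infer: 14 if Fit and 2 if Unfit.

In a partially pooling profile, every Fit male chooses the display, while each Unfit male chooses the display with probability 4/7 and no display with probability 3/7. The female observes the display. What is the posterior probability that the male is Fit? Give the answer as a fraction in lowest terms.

P(the display) = (4/7)·1 + (3/7)·(4/7) = 40/49.
By Bayes' rule, P(Fit | the display) = (4/7) / (40/49) = 7/10.

7/10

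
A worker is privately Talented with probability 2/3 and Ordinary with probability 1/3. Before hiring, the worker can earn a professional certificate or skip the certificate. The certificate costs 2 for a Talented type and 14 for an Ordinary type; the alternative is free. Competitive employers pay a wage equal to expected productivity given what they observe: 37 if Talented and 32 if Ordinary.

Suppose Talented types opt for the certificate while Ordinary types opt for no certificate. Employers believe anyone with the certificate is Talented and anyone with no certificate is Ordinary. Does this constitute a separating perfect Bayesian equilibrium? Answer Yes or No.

Under these beliefs, the certificate earns wage 37 and no certificate earns wage 32.
Talented: the certificate nets 37 − 2 = 35; no certificate nets 32. Talented prefers the certificate.
Ordinary: the certificate nets 37 − 14 = 23; no certificate nets 32. Ordinary prefers no certificate.
Neither type deviates, so the separating profile is an equilibrium.

Yes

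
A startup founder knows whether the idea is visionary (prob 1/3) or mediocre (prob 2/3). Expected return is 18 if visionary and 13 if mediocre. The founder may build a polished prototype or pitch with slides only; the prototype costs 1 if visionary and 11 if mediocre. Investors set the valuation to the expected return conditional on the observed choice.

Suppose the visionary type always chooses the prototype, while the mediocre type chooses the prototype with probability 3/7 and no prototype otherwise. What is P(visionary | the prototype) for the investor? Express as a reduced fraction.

7/13

P(the prototype) = (1/3)·1 + (2/3)·(3/7) = 13/21.
By Bayes' rule, P(visionary | the prototype) = (1/3) / (13/21) = 7/13.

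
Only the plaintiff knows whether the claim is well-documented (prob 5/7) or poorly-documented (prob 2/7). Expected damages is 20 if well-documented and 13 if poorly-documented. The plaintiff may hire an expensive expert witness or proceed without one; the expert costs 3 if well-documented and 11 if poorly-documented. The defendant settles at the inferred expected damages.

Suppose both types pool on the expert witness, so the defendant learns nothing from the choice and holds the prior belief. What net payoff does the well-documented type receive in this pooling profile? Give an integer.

Pooled settlement = 5/7·20 + 2/7·13 = 18.
well-documented pays cost 3 for the expert witness, so net payoff = 18 − 3 = 15.

15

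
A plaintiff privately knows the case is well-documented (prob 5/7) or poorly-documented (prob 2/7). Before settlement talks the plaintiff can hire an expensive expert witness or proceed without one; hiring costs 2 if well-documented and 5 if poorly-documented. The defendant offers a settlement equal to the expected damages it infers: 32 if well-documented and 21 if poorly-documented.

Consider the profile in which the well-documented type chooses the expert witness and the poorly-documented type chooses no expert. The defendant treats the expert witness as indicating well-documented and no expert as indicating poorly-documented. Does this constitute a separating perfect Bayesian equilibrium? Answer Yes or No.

No

Under these beliefs, the expert witness earns settlement 32 and no expert earns settlement 21.
well-documented: the expert witness nets 32 − 2 = 30; no expert nets 21. well-documented prefers the expert witness.
poorly-documented: the expert witness nets 32 − 5 = 27; no expert nets 21. poorly-documented would deviate to the expert witness.
poorly-documented has a profitable deviation, so the profile is not an equilibrium.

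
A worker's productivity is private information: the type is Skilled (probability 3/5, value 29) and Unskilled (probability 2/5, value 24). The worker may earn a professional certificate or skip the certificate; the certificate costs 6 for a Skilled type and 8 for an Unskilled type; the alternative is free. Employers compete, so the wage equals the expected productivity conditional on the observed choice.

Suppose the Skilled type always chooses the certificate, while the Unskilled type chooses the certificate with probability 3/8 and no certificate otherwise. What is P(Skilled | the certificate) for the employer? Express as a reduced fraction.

4/5

P(the certificate) = (3/5)·1 + (2/5)·(3/8) = 3/4.
By Bayes' rule, P(Skilled | the certificate) = (3/5) / (3/4) = 4/5.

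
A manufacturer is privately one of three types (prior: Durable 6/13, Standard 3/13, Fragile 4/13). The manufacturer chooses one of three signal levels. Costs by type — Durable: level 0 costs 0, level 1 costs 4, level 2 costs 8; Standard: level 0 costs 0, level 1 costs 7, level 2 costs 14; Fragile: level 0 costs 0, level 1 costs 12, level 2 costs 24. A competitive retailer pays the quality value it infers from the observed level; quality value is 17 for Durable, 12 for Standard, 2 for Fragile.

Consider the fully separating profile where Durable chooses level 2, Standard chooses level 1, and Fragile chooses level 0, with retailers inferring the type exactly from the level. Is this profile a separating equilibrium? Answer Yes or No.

Separating prices: level 2 → 17, level 1 → 12, level 0 → 2.
Durable (assigned level 2): level 0: 2 − 0 = 2; level 1: 12 − 4 = 8; level 2: 17 − 8 = 9. Durable stays.
Standard (assigned level 1): level 0: 2 − 0 = 2; level 1: 12 − 7 = 5; level 2: 17 − 14 = 3. Standard stays.
Fragile (assigned level 0): level 0: 2 − 0 = 2; level 1: 12 − 12 = 0; level 2: 17 − 24 = -7. Fragile stays.
Every type prefers its assigned level; separation holds.

Yes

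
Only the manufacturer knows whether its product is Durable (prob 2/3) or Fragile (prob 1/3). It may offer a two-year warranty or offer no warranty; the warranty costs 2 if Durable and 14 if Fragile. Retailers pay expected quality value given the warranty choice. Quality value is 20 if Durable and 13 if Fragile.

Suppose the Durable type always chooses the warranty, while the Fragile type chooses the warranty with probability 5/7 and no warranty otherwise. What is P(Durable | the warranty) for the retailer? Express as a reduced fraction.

P(the warranty) = (2/3)·1 + (1/3)·(5/7) = 19/21.
By Bayes' rule, P(Durable | the warranty) = (2/3) / (19/21) = 14/19.

14/19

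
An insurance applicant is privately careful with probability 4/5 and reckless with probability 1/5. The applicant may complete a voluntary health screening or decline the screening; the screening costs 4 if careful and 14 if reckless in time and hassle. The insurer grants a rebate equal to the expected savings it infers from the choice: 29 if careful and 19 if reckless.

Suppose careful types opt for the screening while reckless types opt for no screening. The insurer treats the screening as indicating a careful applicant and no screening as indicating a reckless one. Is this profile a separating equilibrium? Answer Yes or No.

Under these beliefs, the screening earns rebate 29 and no screening earns rebate 19.
careful: the screening nets 29 − 4 = 25; no screening nets 19. careful prefers the screening.
reckless: the screening nets 29 − 14 = 15; no screening nets 19. reckless prefers no screening.
Neither type deviates, so the separating profile is an equilibrium.

Yes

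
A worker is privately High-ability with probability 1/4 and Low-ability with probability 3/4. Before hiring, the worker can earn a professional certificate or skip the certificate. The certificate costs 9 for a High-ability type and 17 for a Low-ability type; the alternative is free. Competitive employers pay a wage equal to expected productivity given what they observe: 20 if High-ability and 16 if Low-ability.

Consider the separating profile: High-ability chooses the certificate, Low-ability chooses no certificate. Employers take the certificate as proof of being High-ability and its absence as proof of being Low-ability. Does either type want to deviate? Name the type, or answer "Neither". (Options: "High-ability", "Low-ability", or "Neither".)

The certificate pays 20; no certificate pays 16.
High-ability: assigned the certificate, nets 20 − 9 = 11; deviating to no certificate nets 16.
Low-ability: assigned no certificate, nets 16; deviating to the certificate nets 20 − 17 = 3.
The High-ability type gains 5 by deviating.

High-ability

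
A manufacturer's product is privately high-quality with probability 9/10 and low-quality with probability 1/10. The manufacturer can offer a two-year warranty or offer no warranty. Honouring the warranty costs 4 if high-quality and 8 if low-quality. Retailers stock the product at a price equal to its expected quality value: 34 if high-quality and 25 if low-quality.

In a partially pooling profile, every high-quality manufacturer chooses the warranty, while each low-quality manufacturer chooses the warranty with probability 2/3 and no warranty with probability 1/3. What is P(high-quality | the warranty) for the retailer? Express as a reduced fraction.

P(the warranty) = (9/10)·1 + (1/10)·(2/3) = 29/30.
By Bayes' rule, P(high-quality | the warranty) = (9/10) / (29/30) = 27/29.

27/29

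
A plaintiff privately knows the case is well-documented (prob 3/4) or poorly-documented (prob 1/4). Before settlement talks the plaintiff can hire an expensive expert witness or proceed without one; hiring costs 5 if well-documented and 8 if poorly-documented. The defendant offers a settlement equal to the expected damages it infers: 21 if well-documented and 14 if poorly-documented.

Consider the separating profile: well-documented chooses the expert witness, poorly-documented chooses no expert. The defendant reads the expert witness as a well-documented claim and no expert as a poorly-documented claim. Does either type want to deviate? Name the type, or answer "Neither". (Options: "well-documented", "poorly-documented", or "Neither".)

The expert witness pays 21; no expert pays 14.
well-documented: assigned the expert witness, nets 21 − 5 = 16; deviating to no expert nets 14.
poorly-documented: assigned no expert, nets 14; deviating to the expert witness nets 21 − 8 = 13.
Both types strictly prefer their assigned action; no profitable deviation.

Neither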